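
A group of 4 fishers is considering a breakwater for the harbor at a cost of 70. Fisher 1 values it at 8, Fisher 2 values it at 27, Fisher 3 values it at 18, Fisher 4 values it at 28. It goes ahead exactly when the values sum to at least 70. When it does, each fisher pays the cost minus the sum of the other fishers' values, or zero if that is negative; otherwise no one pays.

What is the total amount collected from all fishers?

Total value 81 ≥ cost 70, so it is built.
Fisher 1: others sum to 73; max(0, 70 - 73) = 0.
Fisher 2: others sum to 54; max(0, 70 - 54) = 16.
Fisher 3: others sum to 63; max(0, 70 - 63) = 7.
Fisher 4: others sum to 53; max(0, 70 - 53) = 17.
Total collected = 0 + 16 + 7 + 17 = 40.

40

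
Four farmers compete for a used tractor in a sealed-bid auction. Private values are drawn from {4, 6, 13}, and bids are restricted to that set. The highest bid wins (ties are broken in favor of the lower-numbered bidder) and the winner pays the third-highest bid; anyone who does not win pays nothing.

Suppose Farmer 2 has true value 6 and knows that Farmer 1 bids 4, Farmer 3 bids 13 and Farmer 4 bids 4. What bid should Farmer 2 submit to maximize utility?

Bid 4: loses, pays 0, utility 0.
Bid 6: loses, pays 0, utility 0.
Bid 13: wins, pays 4, utility 6 - 4 = 2.
The best choice is 13 with utility 2.

13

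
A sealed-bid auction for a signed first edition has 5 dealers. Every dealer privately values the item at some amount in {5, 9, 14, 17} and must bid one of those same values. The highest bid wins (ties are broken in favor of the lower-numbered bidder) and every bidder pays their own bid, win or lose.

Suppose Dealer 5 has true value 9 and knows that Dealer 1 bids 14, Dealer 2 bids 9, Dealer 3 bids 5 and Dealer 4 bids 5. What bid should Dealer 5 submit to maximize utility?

5

Bid 5: loses but pays 5, utility -5.
Bid 9: loses but pays 9, utility -9.
Bid 14: loses but pays 14, utility -14.
Bid 17: wins, pays 17, utility 9 - 17 = -8.
The best choice is 5 with utility -5.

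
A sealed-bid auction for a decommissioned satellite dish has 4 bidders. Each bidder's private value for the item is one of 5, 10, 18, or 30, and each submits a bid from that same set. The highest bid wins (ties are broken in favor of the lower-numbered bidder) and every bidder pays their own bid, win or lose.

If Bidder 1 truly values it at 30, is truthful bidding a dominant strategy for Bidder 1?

No

Consider the case where Bidder 2 bids 5, Bidder 3 bids 5 and Bidder 4 bids 5.
Truthful bid 30: wins, pays 30, utility 30 - 30 = 0.
Bid 5 instead: wins, pays 5, utility 30 - 5 = 25.
Since 25 > 0, bidding 5 is strictly better here, so truthful bidding is not dominant.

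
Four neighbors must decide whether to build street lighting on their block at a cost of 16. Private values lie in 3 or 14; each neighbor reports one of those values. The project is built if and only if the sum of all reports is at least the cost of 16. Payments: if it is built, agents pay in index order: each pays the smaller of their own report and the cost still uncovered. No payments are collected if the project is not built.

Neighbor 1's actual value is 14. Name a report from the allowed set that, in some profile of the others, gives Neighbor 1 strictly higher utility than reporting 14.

3

Suppose Neighbor 2 reports 3, Neighbor 3 reports 3 and Neighbor 4 reports 14.
Report 14: project built, pays 14, utility 14 - 14 = 0.
Report 3: project built, pays 3, utility 14 - 3 = 11.
So reporting 3 beats truth here (11 > 0).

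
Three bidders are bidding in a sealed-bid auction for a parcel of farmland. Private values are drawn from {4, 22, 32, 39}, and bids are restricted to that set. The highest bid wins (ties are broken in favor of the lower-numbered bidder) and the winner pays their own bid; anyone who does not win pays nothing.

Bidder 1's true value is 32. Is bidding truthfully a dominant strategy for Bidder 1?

No

Consider the case where Bidder 2 bids 4 and Bidder 3 bids 4.
Truthful bid 32: wins, pays 32, utility 32 - 32 = 0.
Bid 4 instead: wins, pays 4, utility 32 - 4 = 28.
Since 28 > 0, bidding 4 is strictly better here, so truthful bidding is not dominant.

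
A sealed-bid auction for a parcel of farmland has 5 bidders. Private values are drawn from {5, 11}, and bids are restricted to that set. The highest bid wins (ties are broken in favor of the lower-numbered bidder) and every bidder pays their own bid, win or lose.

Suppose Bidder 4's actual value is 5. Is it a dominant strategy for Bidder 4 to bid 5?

Yes

Check each profile of the others' bids and compare truth against every alternative bid.
Others bid (5, 5, 11, 5): truth gives -5, best alternative gives -11.
Others bid (5, 5, 11, 11): truth gives -5, best alternative gives -11.
Others bid (5, 11, 5, 5): truth gives -5, best alternative gives -11.
Others bid (5, 11, 5, 11): truth gives -5, best alternative gives -11.
Others bid (5, 11, 11, 5): truth gives -5, best alternative gives -11.
Others bid (5, 11, 11, 11): truth gives -5, best alternative gives -11.
(Remaining 10 profiles checked similarly; truth is weakly best in each.)
In every case the truthful bid is at least as good as any alternative, so it is a dominant strategy.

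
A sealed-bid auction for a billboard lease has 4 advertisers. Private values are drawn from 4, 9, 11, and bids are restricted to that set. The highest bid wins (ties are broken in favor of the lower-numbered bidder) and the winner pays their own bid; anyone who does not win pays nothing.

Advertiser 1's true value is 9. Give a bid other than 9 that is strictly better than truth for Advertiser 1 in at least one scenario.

4

Suppose Advertiser 2 bids 4, Advertiser 3 bids 4 and Advertiser 4 bids 4.
Bid 9: wins, pays 9, utility 9 - 9 = 0.
Bid 4: wins, pays 4, utility 9 - 4 = 5.
So bidding 4 beats truth here (5 > 0).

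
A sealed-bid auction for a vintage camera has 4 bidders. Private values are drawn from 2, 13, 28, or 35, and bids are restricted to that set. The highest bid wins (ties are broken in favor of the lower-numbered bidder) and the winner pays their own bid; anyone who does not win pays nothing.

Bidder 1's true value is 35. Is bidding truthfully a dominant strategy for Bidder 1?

Consider the case where Bidder 2 bids 2, Bidder 3 bids 2 and Bidder 4 bids 2.
Truthful bid 35: wins, pays 35, utility 35 - 35 = 0.
Bid 2 instead: wins, pays 2, utility 35 - 2 = 33.
Since 33 > 0, bidding 2 is strictly better here, so truthful bidding is not dominant.

No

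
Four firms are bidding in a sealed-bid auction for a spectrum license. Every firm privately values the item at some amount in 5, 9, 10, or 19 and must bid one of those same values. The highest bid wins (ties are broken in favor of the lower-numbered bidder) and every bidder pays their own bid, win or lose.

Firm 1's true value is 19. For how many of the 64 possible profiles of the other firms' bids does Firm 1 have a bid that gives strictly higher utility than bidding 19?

Others bid (5, 5, 5): truth gives 0; bid 5 gives 14 > 0. Violating.
Others bid (5, 5, 9): truth gives 0; bid 9 gives 10 > 0. Violating.
Others bid (5, 5, 10): truth gives 0; bid 10 gives 9 > 0. Violating.
Others bid (5, 9, 5): truth gives 0; bid 9 gives 10 > 0. Violating.
Others bid (5, 5, 19): truth gives 0; no alternative beats it.
Others bid (5, 9, 19): truth gives 0; no alternative beats it.
(Checking all 64 profiles: 27 have a profitable deviation, 37 do not.)

27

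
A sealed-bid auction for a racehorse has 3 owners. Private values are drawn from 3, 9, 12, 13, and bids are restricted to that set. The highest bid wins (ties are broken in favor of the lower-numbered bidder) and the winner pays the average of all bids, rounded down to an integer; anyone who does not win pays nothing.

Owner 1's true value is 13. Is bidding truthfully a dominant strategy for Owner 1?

Consider the case where Owner 2 bids 3 and Owner 3 bids 3.
Truthful bid 13: wins, pays 6, utility 13 - 6 = 7.
Bid 3 instead: wins, pays 3, utility 13 - 3 = 10.
Since 10 > 7, bidding 3 is strictly better here, so truthful bidding is not dominant.

No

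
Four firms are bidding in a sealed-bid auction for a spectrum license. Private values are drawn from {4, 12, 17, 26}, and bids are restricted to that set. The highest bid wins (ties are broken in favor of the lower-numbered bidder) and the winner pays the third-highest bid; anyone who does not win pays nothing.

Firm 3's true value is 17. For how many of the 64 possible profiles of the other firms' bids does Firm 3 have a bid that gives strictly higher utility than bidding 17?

Others bid (4, 4, 26): truth gives 0; bid 26 gives 13 > 0. Violating.
Others bid (4, 12, 26): truth gives 0; bid 26 gives 5 > 0. Violating.
Others bid (4, 17, 4): truth gives 0; bid 26 gives 13 > 0. Violating.
Others bid (4, 17, 12): truth gives 0; bid 26 gives 5 > 0. Violating.
Others bid (4, 4, 4): truth gives 13; no alternative beats it.
Others bid (4, 4, 12): truth gives 13; no alternative beats it.
(Checking all 64 profiles: 12 have a profitable deviation, 52 do not.)

12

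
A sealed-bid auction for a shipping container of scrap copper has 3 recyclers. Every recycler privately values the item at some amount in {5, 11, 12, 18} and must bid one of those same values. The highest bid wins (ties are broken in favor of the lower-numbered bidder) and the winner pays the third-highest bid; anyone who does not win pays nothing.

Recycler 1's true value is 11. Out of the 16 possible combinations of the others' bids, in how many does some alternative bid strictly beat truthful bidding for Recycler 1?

Others bid (5, 12): truth gives 0; bid 12 gives 6 > 0. Violating.
Others bid (5, 18): truth gives 0; bid 18 gives 6 > 0. Violating.
Others bid (12, 5): truth gives 0; bid 12 gives 6 > 0. Violating.
Others bid (18, 5): truth gives 0; bid 18 gives 6 > 0. Violating.
Others bid (5, 5): truth gives 6; no alternative beats it.
Others bid (5, 11): truth gives 6; no alternative beats it.
(Checking all 16 profiles: 4 have a profitable deviation, 12 do not.)

4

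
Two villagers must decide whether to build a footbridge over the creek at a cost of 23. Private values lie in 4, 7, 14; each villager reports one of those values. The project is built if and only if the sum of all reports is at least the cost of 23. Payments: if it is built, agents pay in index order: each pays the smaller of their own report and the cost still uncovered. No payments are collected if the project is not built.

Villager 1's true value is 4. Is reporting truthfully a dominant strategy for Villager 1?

Yes

Check each profile of the others' reports and compare truth against every alternative report.
Others report (4): truth gives 0, best alternative gives 0.
Others report (7): truth gives 0, best alternative gives 0.
Others report (14): truth gives 0, best alternative gives 0.
In every case the truthful report is at least as good as any alternative, so it is a dominant strategy.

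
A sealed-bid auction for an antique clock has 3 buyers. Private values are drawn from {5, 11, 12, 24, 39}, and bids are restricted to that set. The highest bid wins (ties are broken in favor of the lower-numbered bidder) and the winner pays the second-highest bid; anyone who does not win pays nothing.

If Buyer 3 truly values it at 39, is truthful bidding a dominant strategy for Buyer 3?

Yes

Check each profile of the others' bids and compare truth against every alternative bid.
Others bid (5, 24): truth gives 15, best alternative gives 0.
Others bid (11, 24): truth gives 15, best alternative gives 0.
Others bid (12, 24): truth gives 15, best alternative gives 0.
Others bid (24, 5): truth gives 15, best alternative gives 0.
Others bid (24, 11): truth gives 15, best alternative gives 0.
Others bid (24, 12): truth gives 15, best alternative gives 0.
(Remaining 19 profiles checked similarly; truth is weakly best in each.)
In every case the truthful bid is at least as good as any alternative, so it is a dominant strategy.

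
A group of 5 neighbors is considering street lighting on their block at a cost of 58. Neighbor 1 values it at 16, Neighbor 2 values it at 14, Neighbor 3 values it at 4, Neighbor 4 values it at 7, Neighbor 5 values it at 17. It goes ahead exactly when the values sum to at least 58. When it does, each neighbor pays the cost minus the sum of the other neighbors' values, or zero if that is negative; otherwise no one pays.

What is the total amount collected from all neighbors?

Total value 58 ≥ cost 58, so it is built.
Neighbor 1: others sum to 42; max(0, 58 - 42) = 16.
Neighbor 2: others sum to 44; max(0, 58 - 44) = 14.
Neighbor 3: others sum to 54; max(0, 58 - 54) = 4.
Neighbor 4: others sum to 51; max(0, 58 - 51) = 7.
Neighbor 5: others sum to 41; max(0, 58 - 41) = 17.
Total collected = 16 + 14 + 4 + 7 + 17 = 58.

58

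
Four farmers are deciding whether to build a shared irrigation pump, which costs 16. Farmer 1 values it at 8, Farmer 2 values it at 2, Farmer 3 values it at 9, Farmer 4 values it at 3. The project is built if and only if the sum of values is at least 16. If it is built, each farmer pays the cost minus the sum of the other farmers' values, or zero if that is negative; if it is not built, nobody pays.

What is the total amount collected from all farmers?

Total value 22 ≥ cost 16, so it is built.
Farmer 1: others sum to 14; max(0, 16 - 14) = 2.
Farmer 2: others sum to 20; max(0, 16 - 20) = 0.
Farmer 3: others sum to 13; max(0, 16 - 13) = 3.
Farmer 4: others sum to 19; max(0, 16 - 19) = 0.
Total collected = 2 + 0 + 3 + 0 = 5.

5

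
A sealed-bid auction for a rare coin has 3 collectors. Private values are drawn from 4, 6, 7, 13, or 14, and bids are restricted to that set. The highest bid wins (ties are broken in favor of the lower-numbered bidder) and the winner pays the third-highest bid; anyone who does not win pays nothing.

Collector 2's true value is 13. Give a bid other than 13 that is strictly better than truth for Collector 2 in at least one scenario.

14

Suppose Collector 1 bids 4 and Collector 3 bids 14.
Bid 13: loses, pays 0, utility 0.
Bid 14: wins, pays 4, utility 13 - 4 = 9.
So bidding 14 beats truth here (9 > 0).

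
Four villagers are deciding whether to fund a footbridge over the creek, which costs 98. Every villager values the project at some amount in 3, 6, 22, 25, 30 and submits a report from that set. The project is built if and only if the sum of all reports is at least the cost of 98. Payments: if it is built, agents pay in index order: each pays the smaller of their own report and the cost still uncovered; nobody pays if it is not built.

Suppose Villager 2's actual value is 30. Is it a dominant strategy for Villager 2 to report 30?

No

Consider the case where Villager 1 reports 22, Villager 3 reports 22 and Villager 4 reports 30.
Truthful report 30: project built, pays 30, utility 30 - 30 = 0.
Report 25 instead: project built, pays 25, utility 30 - 25 = 5.
Since 5 > 0, reporting 25 is strictly better here, so truthful reporting is not dominant.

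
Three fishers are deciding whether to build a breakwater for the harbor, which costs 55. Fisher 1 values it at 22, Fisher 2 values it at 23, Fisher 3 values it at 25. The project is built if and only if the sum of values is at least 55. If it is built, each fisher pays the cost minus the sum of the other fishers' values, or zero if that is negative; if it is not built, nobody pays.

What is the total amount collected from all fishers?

Total value 70 ≥ cost 55, so it is built.
Fisher 1: others sum to 48; max(0, 55 - 48) = 7.
Fisher 2: others sum to 47; max(0, 55 - 47) = 8.
Fisher 3: others sum to 45; max(0, 55 - 45) = 10.
Total collected = 7 + 8 + 10 = 25.

25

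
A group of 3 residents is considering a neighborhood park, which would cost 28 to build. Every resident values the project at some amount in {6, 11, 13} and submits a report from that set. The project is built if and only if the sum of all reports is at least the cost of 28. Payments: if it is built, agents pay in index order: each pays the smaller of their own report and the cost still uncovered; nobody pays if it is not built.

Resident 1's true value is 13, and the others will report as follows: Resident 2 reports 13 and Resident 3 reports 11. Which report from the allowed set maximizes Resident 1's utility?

6

Report 6: project built, pays 6, utility 13 - 6 = 7.
Report 11: project built, pays 11, utility 13 - 11 = 2.
Report 13: project built, pays 13, utility 13 - 13 = 0.
The best choice is 6 with utility 7.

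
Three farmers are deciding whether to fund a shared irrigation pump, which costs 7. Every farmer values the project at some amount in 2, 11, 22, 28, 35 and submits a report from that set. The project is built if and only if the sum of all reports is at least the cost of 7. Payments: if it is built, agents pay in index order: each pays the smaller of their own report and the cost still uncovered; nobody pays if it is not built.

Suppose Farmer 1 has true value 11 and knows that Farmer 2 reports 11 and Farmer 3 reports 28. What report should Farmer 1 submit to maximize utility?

2

Report 2: project built, pays 2, utility 11 - 2 = 9.
Report 11: project built, pays 7, utility 11 - 7 = 4.
Report 22: project built, pays 7, utility 11 - 7 = 4.
Report 28: project built, pays 7, utility 11 - 7 = 4.
Report 35: project built, pays 7, utility 11 - 7 = 4.
The best choice is 2 with utility 9.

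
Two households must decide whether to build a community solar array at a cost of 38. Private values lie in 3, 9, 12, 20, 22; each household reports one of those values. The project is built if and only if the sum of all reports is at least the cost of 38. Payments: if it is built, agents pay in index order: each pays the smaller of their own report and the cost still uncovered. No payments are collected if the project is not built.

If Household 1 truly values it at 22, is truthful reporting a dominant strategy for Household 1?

Consider the case where Household 2 reports 20.
Truthful report 22: project built, pays 22, utility 22 - 22 = 0.
Report 20 instead: project built, pays 20, utility 22 - 20 = 2.
Since 2 > 0, reporting 20 is strictly better here, so truthful reporting is not dominant.

No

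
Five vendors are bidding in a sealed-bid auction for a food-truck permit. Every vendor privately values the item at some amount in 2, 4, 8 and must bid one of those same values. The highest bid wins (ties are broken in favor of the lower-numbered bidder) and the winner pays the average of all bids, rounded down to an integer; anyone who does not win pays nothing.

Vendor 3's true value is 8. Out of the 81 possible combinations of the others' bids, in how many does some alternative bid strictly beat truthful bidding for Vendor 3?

Others bid (2, 2, 2, 2): truth gives 5; bid 4 gives 6 > 5. Violating.
Others bid (2, 2, 2, 4): truth gives 5; bid 4 gives 6 > 5. Violating.
Others bid (2, 2, 4, 2): truth gives 5; bid 4 gives 6 > 5. Violating.
Others bid (2, 2, 4, 4): truth gives 4; bid 4 gives 5 > 4. Violating.
Others bid (2, 2, 2, 8): truth gives 4; no alternative beats it.
Others bid (2, 2, 4, 8): truth gives 4; no alternative beats it.
(Checking all 81 profiles: 4 have a profitable deviation, 77 do not.)

4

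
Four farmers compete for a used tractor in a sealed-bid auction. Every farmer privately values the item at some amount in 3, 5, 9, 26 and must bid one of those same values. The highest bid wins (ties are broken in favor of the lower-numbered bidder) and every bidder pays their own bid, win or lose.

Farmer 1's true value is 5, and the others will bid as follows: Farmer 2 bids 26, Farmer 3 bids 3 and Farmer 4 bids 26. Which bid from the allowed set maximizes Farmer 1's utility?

Bid 3: loses but pays 3, utility -3.
Bid 5: loses but pays 5, utility -5.
Bid 9: loses but pays 9, utility -9.
Bid 26: wins, pays 26, utility 5 - 26 = -21.
The best choice is 3 with utility -3.

3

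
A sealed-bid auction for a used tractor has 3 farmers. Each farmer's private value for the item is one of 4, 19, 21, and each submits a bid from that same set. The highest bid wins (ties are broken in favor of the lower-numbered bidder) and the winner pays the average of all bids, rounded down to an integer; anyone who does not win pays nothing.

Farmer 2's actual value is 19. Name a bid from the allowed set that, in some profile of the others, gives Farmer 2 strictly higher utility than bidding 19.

Suppose Farmer 1 bids 4 and Farmer 3 bids 21.
Bid 19: loses, pays 0, utility 0.
Bid 21: wins, pays 15, utility 19 - 15 = 4.
So bidding 21 beats truth here (4 > 0).

21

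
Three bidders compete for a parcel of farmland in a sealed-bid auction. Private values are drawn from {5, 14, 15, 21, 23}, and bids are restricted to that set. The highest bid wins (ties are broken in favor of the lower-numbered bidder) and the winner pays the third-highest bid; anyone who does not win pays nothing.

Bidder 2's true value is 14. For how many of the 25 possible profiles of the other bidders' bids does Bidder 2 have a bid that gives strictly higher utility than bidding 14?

6

Others bid (5, 15): truth gives 0; bid 15 gives 9 > 0. Violating.
Others bid (5, 21): truth gives 0; bid 21 gives 9 > 0. Violating.
Others bid (5, 23): truth gives 0; bid 23 gives 9 > 0. Violating.
Others bid (14, 5): truth gives 0; bid 15 gives 9 > 0. Violating.
Others bid (5, 5): truth gives 9; no alternative beats it.
Others bid (5, 14): truth gives 9; no alternative beats it.
(Checking all 25 profiles: 6 have a profitable deviation, 19 do not.)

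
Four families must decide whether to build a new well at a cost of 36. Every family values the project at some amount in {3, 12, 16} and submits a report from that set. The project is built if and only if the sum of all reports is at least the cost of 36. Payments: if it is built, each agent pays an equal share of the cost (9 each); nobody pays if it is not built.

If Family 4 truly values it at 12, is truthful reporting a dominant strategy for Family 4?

Consider the case where Family 1 reports 3, Family 2 reports 3 and Family 3 reports 16.
Truthful report 12: project not built, utility 0.
Report 16 instead: project built, pays 9, utility 12 - 9 = 3.
Since 3 > 0, reporting 16 is strictly better here, so truthful reporting is not dominant.

No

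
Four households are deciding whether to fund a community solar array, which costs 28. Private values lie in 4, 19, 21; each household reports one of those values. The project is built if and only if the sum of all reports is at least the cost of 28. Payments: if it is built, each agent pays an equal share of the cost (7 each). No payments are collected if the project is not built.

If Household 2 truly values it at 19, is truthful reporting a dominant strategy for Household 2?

Yes

Check each profile of the others' reports and compare truth against every alternative report.
Others report (4, 4, 4): truth gives 12, best alternative gives 12.
Others report (4, 4, 19): truth gives 12, best alternative gives 12.
Others report (4, 4, 21): truth gives 12, best alternative gives 12.
Others report (4, 19, 4): truth gives 12, best alternative gives 12.
Others report (4, 19, 19): truth gives 12, best alternative gives 12.
Others report (4, 19, 21): truth gives 12, best alternative gives 12.
(Remaining 21 profiles checked similarly; truth is weakly best in each.)
In every case the truthful report is at least as good as any alternative, so it is a dominant strategy.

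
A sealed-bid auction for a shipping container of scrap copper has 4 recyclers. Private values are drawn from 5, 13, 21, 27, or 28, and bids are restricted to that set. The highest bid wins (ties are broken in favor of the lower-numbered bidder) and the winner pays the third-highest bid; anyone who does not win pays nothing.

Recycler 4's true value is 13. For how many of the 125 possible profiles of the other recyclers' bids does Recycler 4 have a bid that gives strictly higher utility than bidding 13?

9

Others bid (5, 5, 13): truth gives 0; bid 21 gives 8 > 0. Violating.
Others bid (5, 5, 21): truth gives 0; bid 27 gives 8 > 0. Violating.
Others bid (5, 5, 27): truth gives 0; bid 28 gives 8 > 0. Violating.
Others bid (5, 13, 5): truth gives 0; bid 21 gives 8 > 0. Violating.
Others bid (5, 5, 5): truth gives 8; no alternative beats it.
Others bid (5, 5, 28): truth gives 0; no alternative beats it.
(Checking all 125 profiles: 9 have a profitable deviation, 116 do not.)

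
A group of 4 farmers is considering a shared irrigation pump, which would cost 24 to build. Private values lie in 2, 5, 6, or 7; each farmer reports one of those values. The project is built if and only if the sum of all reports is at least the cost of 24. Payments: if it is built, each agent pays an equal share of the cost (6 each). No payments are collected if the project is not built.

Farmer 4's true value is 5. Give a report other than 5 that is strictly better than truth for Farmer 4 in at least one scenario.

Suppose Farmer 1 reports 5, Farmer 2 reports 7 and Farmer 3 reports 7.
Report 5: project built, pays 6, utility 5 - 6 = -1.
Report 2: project not built, utility 0.
So reporting 2 beats truth here (0 > -1).

2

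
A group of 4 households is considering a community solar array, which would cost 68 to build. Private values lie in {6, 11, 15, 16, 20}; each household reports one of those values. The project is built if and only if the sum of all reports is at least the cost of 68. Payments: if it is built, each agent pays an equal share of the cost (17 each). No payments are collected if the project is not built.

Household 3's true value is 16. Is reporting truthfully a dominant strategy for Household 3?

Consider the case where Household 1 reports 15, Household 2 reports 20 and Household 4 reports 20.
Truthful report 16: project built, pays 17, utility 16 - 17 = -1.
Report 6 instead: project not built, utility 0.
Since 0 > -1, reporting 6 is strictly better here, so truthful reporting is not dominant.

No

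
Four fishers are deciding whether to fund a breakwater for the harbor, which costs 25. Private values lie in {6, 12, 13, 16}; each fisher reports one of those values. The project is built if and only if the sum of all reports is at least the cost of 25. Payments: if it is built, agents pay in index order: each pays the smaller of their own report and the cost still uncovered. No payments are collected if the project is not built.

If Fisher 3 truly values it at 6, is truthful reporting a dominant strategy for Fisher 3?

Yes

Check each profile of the others' reports and compare truth against every alternative report.
Others report (6, 6, 6): truth gives 0, best alternative gives -6.
Others report (6, 6, 12): truth gives 0, best alternative gives -6.
Others report (6, 6, 13): truth gives 0, best alternative gives -6.
Others report (6, 6, 16): truth gives 0, best alternative gives -6.
Others report (6, 12, 6): truth gives 0, best alternative gives -1.
Others report (6, 12, 12): truth gives 0, best alternative gives -1.
(Remaining 58 profiles checked similarly; truth is weakly best in each.)
In every case the truthful report is at least as good as any alternative, so it is a dominant strategy.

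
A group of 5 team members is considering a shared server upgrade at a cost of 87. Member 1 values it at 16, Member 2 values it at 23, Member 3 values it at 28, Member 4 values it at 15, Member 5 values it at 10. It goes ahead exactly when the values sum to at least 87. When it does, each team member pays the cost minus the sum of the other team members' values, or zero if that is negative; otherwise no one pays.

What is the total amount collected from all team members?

Total value 92 ≥ cost 87, so it is built.
Member 1: others sum to 76; max(0, 87 - 76) = 11.
Member 2: others sum to 69; max(0, 87 - 69) = 18.
Member 3: others sum to 64; max(0, 87 - 64) = 23.
Member 4: others sum to 77; max(0, 87 - 77) = 10.
Member 5: others sum to 82; max(0, 87 - 82) = 5.
Total collected = 11 + 18 + 23 + 10 + 5 = 67.

67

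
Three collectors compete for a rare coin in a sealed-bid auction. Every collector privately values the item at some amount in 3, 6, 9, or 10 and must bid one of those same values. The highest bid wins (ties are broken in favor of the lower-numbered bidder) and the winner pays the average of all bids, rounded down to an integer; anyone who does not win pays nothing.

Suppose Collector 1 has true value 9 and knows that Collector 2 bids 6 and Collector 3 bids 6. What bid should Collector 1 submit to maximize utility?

Bid 3: loses, pays 0, utility 0.
Bid 6: wins, pays 6, utility 9 - 6 = 3.
Bid 9: wins, pays 7, utility 9 - 7 = 2.
Bid 10: wins, pays 7, utility 9 - 7 = 2.
The best choice is 6 with utility 3.

6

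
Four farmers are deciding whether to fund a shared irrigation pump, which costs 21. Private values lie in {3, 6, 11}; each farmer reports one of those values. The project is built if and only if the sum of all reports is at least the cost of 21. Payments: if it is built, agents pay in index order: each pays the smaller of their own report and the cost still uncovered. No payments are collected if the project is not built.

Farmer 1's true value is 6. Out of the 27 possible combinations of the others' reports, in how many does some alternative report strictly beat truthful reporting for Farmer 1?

Others report (3, 6, 11): truth gives 0; report 3 gives 3 > 0. Violating.
Others report (3, 11, 6): truth gives 0; report 3 gives 3 > 0. Violating.
Others report (3, 11, 11): truth gives 0; report 3 gives 3 > 0. Violating.
Others report (6, 3, 11): truth gives 0; report 3 gives 3 > 0. Violating.
Others report (3, 3, 3): truth gives 0; no alternative beats it.
Others report (3, 3, 6): truth gives 0; no alternative beats it.
(Checking all 27 profiles: 17 have a profitable deviation, 10 do not.)

17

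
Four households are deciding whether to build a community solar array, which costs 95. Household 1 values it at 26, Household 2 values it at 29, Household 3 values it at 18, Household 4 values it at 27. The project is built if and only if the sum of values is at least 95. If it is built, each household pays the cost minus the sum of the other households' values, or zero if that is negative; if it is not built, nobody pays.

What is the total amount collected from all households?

Total value 100 ≥ cost 95, so it is built.
Household 1: others sum to 74; max(0, 95 - 74) = 21.
Household 2: others sum to 71; max(0, 95 - 71) = 24.
Household 3: others sum to 82; max(0, 95 - 82) = 13.
Household 4: others sum to 73; max(0, 95 - 73) = 22.
Total collected = 21 + 24 + 13 + 22 = 80.

80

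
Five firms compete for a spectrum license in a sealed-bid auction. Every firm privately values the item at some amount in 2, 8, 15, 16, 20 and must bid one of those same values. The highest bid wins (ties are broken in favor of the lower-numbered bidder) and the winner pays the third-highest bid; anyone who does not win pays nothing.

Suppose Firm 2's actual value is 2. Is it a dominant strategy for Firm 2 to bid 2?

Check each profile of the others' bids and compare truth against every alternative bid.
Others bid (2, 2, 8, 8): truth gives 0, best alternative gives -6.
Others bid (2, 8, 2, 8): truth gives 0, best alternative gives -6.
Others bid (2, 8, 8, 2): truth gives 0, best alternative gives -6.
Others bid (2, 8, 8, 8): truth gives 0, best alternative gives -6.
Others bid (2, 2, 2, 2): truth gives 0, best alternative gives 0.
Others bid (2, 2, 2, 8): truth gives 0, best alternative gives 0.
(Remaining 619 profiles checked similarly; truth is weakly best in each.)
In every case the truthful bid is at least as good as any alternative, so it is a dominant strategy.

Yes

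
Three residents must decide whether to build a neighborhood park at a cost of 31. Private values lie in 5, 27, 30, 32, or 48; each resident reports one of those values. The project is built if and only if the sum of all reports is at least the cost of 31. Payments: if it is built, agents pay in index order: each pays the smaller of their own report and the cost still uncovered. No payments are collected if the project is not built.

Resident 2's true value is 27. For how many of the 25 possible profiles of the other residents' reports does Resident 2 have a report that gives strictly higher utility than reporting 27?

Others report (5, 27): truth gives 1; report 5 gives 22 > 1. Violating.
Others report (5, 30): truth gives 1; report 5 gives 22 > 1. Violating.
Others report (5, 32): truth gives 1; report 5 gives 22 > 1. Violating.
Others report (5, 48): truth gives 1; report 5 gives 22 > 1. Violating.
Others report (5, 5): truth gives 1; no alternative beats it.
Others report (27, 5): truth gives 23; no alternative beats it.
(Checking all 25 profiles: 4 have a profitable deviation, 21 do not.)

4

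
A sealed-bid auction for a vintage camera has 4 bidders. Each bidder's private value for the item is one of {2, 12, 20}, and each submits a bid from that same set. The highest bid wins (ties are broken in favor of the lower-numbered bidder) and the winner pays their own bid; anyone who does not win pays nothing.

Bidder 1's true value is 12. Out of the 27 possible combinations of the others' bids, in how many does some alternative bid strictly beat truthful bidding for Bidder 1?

1

Others bid (2, 2, 2): truth gives 0; bid 2 gives 10 > 0. Violating.
Others bid (2, 2, 12): truth gives 0; no alternative beats it.
Others bid (2, 2, 20): truth gives 0; no alternative beats it.
(Checking all 27 profiles: 1 has a profitable deviation, 26 do not.)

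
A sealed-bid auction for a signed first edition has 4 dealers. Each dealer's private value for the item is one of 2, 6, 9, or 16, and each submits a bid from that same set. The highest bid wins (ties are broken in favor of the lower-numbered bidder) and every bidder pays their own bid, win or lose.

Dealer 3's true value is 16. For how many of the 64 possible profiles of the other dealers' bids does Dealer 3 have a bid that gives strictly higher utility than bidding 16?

40

Others bid (2, 2, 2): truth gives 0; bid 6 gives 10 > 0. Violating.
Others bid (2, 2, 6): truth gives 0; bid 6 gives 10 > 0. Violating.
Others bid (2, 2, 9): truth gives 0; bid 9 gives 7 > 0. Violating.
Others bid (2, 6, 2): truth gives 0; bid 9 gives 7 > 0. Violating.
Others bid (2, 2, 16): truth gives 0; no alternative beats it.
Others bid (2, 6, 16): truth gives 0; no alternative beats it.
(Checking all 64 profiles: 40 have a profitable deviation, 24 do not.)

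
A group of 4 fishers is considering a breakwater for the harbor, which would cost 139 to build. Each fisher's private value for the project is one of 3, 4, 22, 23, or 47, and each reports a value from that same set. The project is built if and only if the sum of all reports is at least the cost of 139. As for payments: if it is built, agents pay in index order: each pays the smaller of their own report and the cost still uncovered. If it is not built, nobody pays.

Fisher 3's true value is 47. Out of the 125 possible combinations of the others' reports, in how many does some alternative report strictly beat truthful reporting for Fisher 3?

7

Others report (22, 47, 47): truth gives 0; report 23 gives 24 > 0. Violating.
Others report (23, 47, 47): truth gives 0; report 22 gives 25 > 0. Violating.
Others report (47, 22, 47): truth gives 0; report 23 gives 24 > 0. Violating.
Others report (47, 23, 47): truth gives 0; report 22 gives 25 > 0. Violating.
Others report (3, 3, 3): truth gives 0; no alternative beats it.
Others report (3, 3, 4): truth gives 0; no alternative beats it.
(Checking all 125 profiles: 7 have a profitable deviation, 118 do not.)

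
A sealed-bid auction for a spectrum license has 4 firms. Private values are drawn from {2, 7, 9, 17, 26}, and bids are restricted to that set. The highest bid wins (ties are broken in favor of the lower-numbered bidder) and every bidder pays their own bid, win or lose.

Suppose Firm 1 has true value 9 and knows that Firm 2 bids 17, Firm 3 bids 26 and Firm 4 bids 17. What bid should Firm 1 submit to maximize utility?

2

Bid 2: loses but pays 2, utility -2.
Bid 7: loses but pays 7, utility -7.
Bid 9: loses but pays 9, utility -9.
Bid 17: loses but pays 17, utility -17.
Bid 26: wins, pays 26, utility 9 - 26 = -17.
The best choice is 2 with utility -2.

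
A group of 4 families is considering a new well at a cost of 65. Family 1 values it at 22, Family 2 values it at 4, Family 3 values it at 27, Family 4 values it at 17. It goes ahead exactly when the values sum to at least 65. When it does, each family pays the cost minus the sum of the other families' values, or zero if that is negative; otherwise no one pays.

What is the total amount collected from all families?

Total value 70 ≥ cost 65, so it is built.
Family 1: others sum to 48; max(0, 65 - 48) = 17.
Family 2: others sum to 66; max(0, 65 - 66) = 0.
Family 3: others sum to 43; max(0, 65 - 43) = 22.
Family 4: others sum to 53; max(0, 65 - 53) = 12.
Total collected = 17 + 0 + 22 + 12 = 51.

51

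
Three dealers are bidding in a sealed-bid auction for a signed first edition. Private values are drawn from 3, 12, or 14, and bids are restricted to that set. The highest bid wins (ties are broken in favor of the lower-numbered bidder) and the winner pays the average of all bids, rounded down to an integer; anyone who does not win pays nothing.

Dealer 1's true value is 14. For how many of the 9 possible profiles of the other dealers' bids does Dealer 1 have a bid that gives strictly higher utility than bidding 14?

Others bid (3, 3): truth gives 8; bid 3 gives 11 > 8. Violating.
Others bid (3, 12): truth gives 5; no alternative beats it.
Others bid (3, 14): truth gives 4; no alternative beats it.
(Checking all 9 profiles: 1 has a profitable deviation, 8 do not.)

1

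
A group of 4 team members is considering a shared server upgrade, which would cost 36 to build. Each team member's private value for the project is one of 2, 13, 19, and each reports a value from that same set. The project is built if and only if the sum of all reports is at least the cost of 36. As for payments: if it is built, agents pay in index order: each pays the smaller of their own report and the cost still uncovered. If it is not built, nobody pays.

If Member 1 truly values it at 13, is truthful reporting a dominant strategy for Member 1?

No

Consider the case where Member 2 reports 2, Member 3 reports 13 and Member 4 reports 19.
Truthful report 13: project built, pays 13, utility 13 - 13 = 0.
Report 2 instead: project built, pays 2, utility 13 - 2 = 11.
Since 11 > 0, reporting 2 is strictly better here, so truthful reporting is not dominant.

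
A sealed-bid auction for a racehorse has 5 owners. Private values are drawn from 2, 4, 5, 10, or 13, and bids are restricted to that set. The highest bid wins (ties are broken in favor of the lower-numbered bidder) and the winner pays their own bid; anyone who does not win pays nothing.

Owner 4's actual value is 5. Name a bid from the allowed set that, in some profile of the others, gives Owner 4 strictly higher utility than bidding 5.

4

Suppose Owner 1 bids 2, Owner 2 bids 2, Owner 3 bids 2 and Owner 5 bids 2.
Bid 5: wins, pays 5, utility 5 - 5 = 0.
Bid 4: wins, pays 4, utility 5 - 4 = 1.
So bidding 4 beats truth here (1 > 0).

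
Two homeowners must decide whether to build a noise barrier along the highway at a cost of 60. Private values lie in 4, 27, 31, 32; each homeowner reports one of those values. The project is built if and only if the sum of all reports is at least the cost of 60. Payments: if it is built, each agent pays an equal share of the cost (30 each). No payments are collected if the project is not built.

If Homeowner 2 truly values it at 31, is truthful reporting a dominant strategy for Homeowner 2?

Yes

Check each profile of the others' reports and compare truth against every alternative report.
Others report (31): truth gives 1, best alternative gives 1.
Others report (32): truth gives 1, best alternative gives 1.
Others report (4): truth gives 0, best alternative gives 0.
Others report (27): truth gives 0, best alternative gives 0.
In every case the truthful report is at least as good as any alternative, so it is a dominant strategy.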